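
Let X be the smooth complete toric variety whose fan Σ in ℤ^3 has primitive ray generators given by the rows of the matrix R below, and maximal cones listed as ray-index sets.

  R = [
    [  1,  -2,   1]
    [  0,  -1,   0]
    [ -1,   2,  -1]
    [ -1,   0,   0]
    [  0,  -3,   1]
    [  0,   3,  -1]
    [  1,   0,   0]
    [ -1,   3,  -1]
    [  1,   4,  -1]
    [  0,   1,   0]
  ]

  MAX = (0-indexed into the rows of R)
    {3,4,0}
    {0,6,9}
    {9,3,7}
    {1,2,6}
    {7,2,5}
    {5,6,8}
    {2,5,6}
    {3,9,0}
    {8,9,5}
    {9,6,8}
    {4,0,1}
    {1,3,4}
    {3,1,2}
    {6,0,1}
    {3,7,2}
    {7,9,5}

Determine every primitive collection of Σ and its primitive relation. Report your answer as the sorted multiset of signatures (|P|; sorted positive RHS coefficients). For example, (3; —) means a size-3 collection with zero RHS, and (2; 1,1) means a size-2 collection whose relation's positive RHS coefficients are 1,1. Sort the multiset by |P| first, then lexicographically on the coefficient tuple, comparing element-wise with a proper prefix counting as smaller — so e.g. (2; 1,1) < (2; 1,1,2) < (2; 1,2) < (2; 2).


Primitive collections (23):

  P={0,2}:  v_{0} + v_{2} = 0  so sig = (2; —)
  P={1,9}:  v_{1} + v_{9} = 0  so sig = (2; —)
  P={3,6}:  v_{3} + v_{6} = 0  so sig = (2; —)
  P={4,5}:  v_{4} + v_{5} = 0  so sig = (2; —)
  P={0,7}:  v_{0} + v_{7} = v_{9}  so sig = (2; 1)
  P={1,7}:  v_{1} + v_{7} = v_{2}  so sig = (2; 1)
  P={2,9}:  v_{2} + v_{9} = v_{7}  so sig = (2; 1)
  P={3,5}:  v_{3} + v_{5} = v_{7}  so sig = (2; 1)
  P={4,7}:  v_{4} + v_{7} = v_{3}  so sig = (2; 1)
  P={6,7}:  v_{6} + v_{7} = v_{5}  so sig = (2; 1)
  P={0,5}:  v_{0} + v_{5} = v_{6} + v_{9}  so sig = (2; 1,1)
  P={1,5}:  v_{1} + v_{5} = v_{2} + v_{6}  so sig = (2; 1,1)
  P={1,8}:  v_{1} + v_{8} = v_{5} + v_{6}  so sig = (2; 1,1)
  P={2,4}:  v_{2} + v_{4} = v_{1} + v_{3}  so sig = (2; 1,1)
  P={3,8}:  v_{3} + v_{8} = v_{5} + v_{9}  so sig = (2; 1,1)
  P={4,6}:  v_{4} + v_{6} = v_{0} + v_{1}  so sig = (2; 1,1)
  P={4,8}:  v_{4} + v_{8} = v_{6} + v_{9}  so sig = (2; 1,1)
  P={4,9}:  v_{4} + v_{9} = v_{0} + v_{3}  so sig = (2; 1,1)
  P={7,8}:  v_{7} + v_{8} = 2·v_{5} + v_{9}  so sig = (2; 1,2)
  P={2,8}:  v_{2} + v_{8} = 2·v_{5}  so sig = (2; 2)
  P={0,8}:  v_{0} + v_{8} = 2·v_{6} + 2·v_{9}  so sig = (2; 2,2)
  P={0,1,3}:  v_{0} + v_{1} + v_{3} = v_{4}  so sig = (3; 1)
  P={5,6,9}:  v_{5} + v_{6} + v_{9} = v_{8}  so sig = (3; 1)

Hence PRS(X_Σ) =
[(2; —), (2; —), (2; —), (2; —), (2; 1), (2; 1), (2; 1), (2; 1), (2; 1), (2; 1), (2; 1,1), (2; 1,1), (2; 1,1), (2; 1,1), (2; 1,1), (2; 1,1), (2; 1,1), (2; 1,1), (2; 1,2), (2; 2), (2; 2,2), (3; 1), (3; 1)]


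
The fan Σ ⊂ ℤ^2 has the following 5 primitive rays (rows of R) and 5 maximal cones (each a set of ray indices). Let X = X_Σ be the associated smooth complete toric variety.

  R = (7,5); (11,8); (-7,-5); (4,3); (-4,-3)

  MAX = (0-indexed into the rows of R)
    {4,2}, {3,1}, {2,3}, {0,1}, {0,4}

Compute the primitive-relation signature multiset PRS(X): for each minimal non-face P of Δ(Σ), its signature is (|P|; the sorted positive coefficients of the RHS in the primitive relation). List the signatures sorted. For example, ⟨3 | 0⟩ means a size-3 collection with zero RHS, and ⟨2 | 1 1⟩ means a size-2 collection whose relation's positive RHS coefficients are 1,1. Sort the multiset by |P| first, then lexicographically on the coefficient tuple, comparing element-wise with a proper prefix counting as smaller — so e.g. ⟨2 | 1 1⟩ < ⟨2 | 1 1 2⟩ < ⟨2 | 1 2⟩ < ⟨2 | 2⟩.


Σ has 5 primitive collections:

  P={0,2}:  v_{0} + v_{2} = 0 ; sig = ⟨2 | 0⟩
  P={3,4}:  v_{3} + v_{4} = 0 ; sig = ⟨2 | 0⟩
  P={0,3}:  v_{0} + v_{3} = v_{1} ; sig = ⟨2 | 1⟩
  P={1,2}:  v_{1} + v_{2} = v_{3} ; sig = ⟨2 | 1⟩
  P={1,4}:  v_{1} + v_{4} = v_{0} ; sig = ⟨2 | 1⟩

Sorted signature multiset PRS(X):
{ ⟨2 | 0⟩ ×2,  ⟨2 | 1⟩ ×3 }


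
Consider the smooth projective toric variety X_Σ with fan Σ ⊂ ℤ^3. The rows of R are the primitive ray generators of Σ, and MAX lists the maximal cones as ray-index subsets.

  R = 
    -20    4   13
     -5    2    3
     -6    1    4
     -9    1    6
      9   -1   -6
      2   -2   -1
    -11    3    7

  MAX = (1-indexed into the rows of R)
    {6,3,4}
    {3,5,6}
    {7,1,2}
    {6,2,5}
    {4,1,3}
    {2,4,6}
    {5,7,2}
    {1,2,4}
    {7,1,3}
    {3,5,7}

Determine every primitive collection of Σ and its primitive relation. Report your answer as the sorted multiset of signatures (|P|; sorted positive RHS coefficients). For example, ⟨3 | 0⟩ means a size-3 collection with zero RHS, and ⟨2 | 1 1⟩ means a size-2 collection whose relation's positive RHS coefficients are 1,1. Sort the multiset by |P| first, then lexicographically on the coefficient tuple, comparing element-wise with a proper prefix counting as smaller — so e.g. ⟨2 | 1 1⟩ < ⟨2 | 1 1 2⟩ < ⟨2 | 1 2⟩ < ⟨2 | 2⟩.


Primitive collections (6):

  {4,5}:  v_{4} + v_{5} = 0  ⟹  sig = ⟨2 | 0⟩
  {1,5}:  v_{1} + v_{5} = v_{7}  ⟹  sig = ⟨2 | 1⟩
  {2,3}:  v_{2} + v_{3} = v_{7}  ⟹  sig = ⟨2 | 1⟩
  {4,7}:  v_{4} + v_{7} = v_{1}  ⟹  sig = ⟨2 | 1⟩
  {6,7}:  v_{6} + v_{7} = v_{4}  ⟹  sig = ⟨2 | 1⟩
  {1,6}:  v_{1} + v_{6} = 2·v_{4}  ⟹  sig = ⟨2 | 2⟩

Hence PRS(X_Σ) =
[⟨2 | 0⟩, ⟨2 | 1⟩, ⟨2 | 1⟩, ⟨2 | 1⟩, ⟨2 | 1⟩, ⟨2 | 2⟩]


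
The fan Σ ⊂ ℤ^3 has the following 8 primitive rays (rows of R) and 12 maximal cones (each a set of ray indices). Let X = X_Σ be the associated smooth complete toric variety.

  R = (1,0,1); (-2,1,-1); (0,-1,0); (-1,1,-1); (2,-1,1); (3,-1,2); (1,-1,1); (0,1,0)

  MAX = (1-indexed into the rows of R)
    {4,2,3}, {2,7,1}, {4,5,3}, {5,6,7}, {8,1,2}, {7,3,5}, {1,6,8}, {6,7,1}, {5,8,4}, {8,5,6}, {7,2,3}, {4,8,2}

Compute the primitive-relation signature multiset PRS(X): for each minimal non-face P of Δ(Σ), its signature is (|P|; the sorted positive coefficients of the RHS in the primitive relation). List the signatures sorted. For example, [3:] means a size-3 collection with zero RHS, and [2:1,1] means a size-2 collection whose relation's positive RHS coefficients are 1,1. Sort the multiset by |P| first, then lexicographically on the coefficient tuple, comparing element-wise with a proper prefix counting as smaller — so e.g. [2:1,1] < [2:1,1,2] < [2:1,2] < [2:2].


The 10 primitive collections of Σ (r=8, n=3):

  {2,5}:  v_{2} + v_{5} = 0 — sig = [2:]
  {3,8}:  v_{3} + v_{8} = 0 — sig = [2:]
  {4,7}:  v_{4} + v_{7} = 0 — sig = [2:]
  {1,3}:  v_{1} + v_{3} = v_{7} — sig = [2:1]
  {1,4}:  v_{1} + v_{4} = v_{8} — sig = [2:1]
  {1,5}:  v_{1} + v_{5} = v_{6} — sig = [2:1]
  {2,6}:  v_{2} + v_{6} = v_{1} — sig = [2:1]
  {7,8}:  v_{7} + v_{8} = v_{1} — sig = [2:1]
  {3,6}:  v_{3} + v_{6} = v_{5} + v_{7} — sig = [2:1,1]
  {4,6}:  v_{4} + v_{6} = v_{5} + v_{8} — sig = [2:1,1]

Signatures (|P|; sorted positive RHS coefficients), sorted:
{ [2:] ×3,  [2:1] ×5,  [2:1,1] ×2 }


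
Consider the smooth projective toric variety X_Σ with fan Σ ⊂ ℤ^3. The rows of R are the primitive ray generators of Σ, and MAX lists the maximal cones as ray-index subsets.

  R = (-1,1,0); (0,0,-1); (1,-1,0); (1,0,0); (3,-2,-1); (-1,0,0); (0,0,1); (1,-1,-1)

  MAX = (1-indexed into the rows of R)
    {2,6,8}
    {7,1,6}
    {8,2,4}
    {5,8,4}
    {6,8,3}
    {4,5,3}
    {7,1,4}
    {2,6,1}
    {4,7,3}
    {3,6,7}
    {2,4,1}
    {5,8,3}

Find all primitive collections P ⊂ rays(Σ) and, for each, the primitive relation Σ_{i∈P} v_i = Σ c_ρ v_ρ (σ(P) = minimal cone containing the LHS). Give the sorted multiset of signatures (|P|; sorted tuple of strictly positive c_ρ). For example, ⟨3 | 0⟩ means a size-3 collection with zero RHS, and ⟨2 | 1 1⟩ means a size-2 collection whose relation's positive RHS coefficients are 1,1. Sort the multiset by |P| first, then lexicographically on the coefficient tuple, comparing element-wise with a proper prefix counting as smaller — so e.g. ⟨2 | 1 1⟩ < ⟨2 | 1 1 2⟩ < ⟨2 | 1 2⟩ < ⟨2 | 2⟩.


Minimal non-faces — 11 found among 8 rays, 12 max cones:

  P={1,3}:  v_{1} + v_{3} = 0 — sig = ⟨2 | 0⟩
  P={2,7}:  v_{2} + v_{7} = 0 — sig = ⟨2 | 0⟩
  P={4,6}:  v_{4} + v_{6} = 0 — sig = ⟨2 | 0⟩
  P={1,8}:  v_{1} + v_{8} = v_{2} — sig = ⟨2 | 1⟩
  P={2,3}:  v_{2} + v_{3} = v_{8} — sig = ⟨2 | 1⟩
  P={7,8}:  v_{7} + v_{8} = v_{3} — sig = ⟨2 | 1⟩
  P={1,5}:  v_{1} + v_{5} = v_{4} + v_{8} — sig = ⟨2 | 1 1⟩
  P={5,6}:  v_{5} + v_{6} = v_{3} + v_{8} — sig = ⟨2 | 1 1⟩
  P={2,5}:  v_{2} + v_{5} = v_{4} + 2·v_{8} — sig = ⟨2 | 1 2⟩
  P={5,7}:  v_{5} + v_{7} = 2·v_{3} + v_{4} — sig = ⟨2 | 1 2⟩
  P={3,4,8}:  v_{3} + v_{4} + v_{8} = v_{5} — sig = ⟨3 | 1⟩

Sorted signature multiset PRS(X):
    ⟨2 | 0⟩
    ⟨2 | 0⟩
    ⟨2 | 0⟩
    ⟨2 | 1⟩
    ⟨2 | 1⟩
    ⟨2 | 1⟩
    ⟨2 | 1 1⟩
    ⟨2 | 1 1⟩
    ⟨2 | 1 2⟩
    ⟨2 | 1 2⟩
    ⟨3 | 1⟩


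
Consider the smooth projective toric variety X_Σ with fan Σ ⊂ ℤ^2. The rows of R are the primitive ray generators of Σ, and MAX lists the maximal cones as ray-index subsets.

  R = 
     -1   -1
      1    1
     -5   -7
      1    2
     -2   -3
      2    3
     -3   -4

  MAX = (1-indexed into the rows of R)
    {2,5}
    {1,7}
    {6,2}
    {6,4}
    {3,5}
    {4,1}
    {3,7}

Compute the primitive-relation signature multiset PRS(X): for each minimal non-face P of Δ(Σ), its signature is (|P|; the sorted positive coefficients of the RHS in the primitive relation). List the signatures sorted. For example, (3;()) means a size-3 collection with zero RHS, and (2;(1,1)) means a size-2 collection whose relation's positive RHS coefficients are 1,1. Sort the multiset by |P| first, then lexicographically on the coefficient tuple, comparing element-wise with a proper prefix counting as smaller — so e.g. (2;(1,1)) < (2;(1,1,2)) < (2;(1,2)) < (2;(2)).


14 collections generate NE(X_Σ); each relation:

  {1,2}:  v_{1} + v_{2} = 0 ; sig = (2;())
  {5,6}:  v_{5} + v_{6} = 0 ; sig = (2;())
  {1,5}:  v_{1} + v_{5} = v_{7} ; sig = (2;(1))
  {1,6}:  v_{1} + v_{6} = v_{4} ; sig = (2;(1))
  {2,4}:  v_{2} + v_{4} = v_{6} ; sig = (2;(1))
  {2,7}:  v_{2} + v_{7} = v_{5} ; sig = (2;(1))
  {3,6}:  v_{3} + v_{6} = v_{7} ; sig = (2;(1))
  {4,5}:  v_{4} + v_{5} = v_{1} ; sig = (2;(1))
  {5,7}:  v_{5} + v_{7} = v_{3} ; sig = (2;(1))
  {6,7}:  v_{6} + v_{7} = v_{1} ; sig = (2;(1))
  {3,4}:  v_{3} + v_{4} = v_{1} + v_{7} ; sig = (2;(1,1))
  {1,3}:  v_{1} + v_{3} = 2·v_{7} ; sig = (2;(2))
  {2,3}:  v_{2} + v_{3} = 2·v_{5} ; sig = (2;(2))
  {4,7}:  v_{4} + v_{7} = 2·v_{1} ; sig = (2;(2))

so the primitive-relation signature multiset is
{ (2;()) ×2,  (2;(1)) ×8,  (2;(1,1)),  (2;(2)) ×3 }


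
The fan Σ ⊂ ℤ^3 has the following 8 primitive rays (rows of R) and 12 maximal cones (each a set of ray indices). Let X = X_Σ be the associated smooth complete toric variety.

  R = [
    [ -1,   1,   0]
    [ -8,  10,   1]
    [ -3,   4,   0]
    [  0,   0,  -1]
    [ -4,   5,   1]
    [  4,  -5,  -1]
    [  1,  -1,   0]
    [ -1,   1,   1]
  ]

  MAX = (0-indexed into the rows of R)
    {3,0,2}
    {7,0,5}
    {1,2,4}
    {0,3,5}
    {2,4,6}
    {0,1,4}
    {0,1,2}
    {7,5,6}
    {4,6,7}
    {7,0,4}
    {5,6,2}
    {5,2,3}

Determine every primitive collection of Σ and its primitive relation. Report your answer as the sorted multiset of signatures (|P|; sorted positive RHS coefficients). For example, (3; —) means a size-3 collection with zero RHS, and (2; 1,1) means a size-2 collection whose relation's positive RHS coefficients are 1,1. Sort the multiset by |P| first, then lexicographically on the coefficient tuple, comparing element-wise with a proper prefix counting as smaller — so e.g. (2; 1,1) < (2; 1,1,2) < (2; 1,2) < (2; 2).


|primitive collections| = 12. Relations:

  {0,6}:  v_{0} + v_{6} = 0  ⟹  sig = (2; —)
  {4,5}:  v_{4} + v_{5} = 0  ⟹  sig = (2; —)
  {2,7}:  v_{2} + v_{7} = v_{4}  ⟹  sig = (2; 1)
  {3,7}:  v_{3} + v_{7} = v_{0}  ⟹  sig = (2; 1)
  {1,5}:  v_{1} + v_{5} = v_{0} + v_{2}  ⟹  sig = (2; 1,1)
  {1,6}:  v_{1} + v_{6} = v_{2} + v_{4}  ⟹  sig = (2; 1,1)
  {3,4}:  v_{3} + v_{4} = v_{0} + v_{2}  ⟹  sig = (2; 1,1)
  {3,6}:  v_{3} + v_{6} = v_{2} + v_{5}  ⟹  sig = (2; 1,1)
  {1,7}:  v_{1} + v_{7} = v_{0} + 2·v_{4}  ⟹  sig = (2; 1,2)
  {1,3}:  v_{1} + v_{3} = 2·v_{0} + 2·v_{2}  ⟹  sig = (2; 2,2)
  {0,2,4}:  v_{0} + v_{2} + v_{4} = v_{1}  ⟹  sig = (3; 1)
  {0,2,5}:  v_{0} + v_{2} + v_{5} = v_{3}  ⟹  sig = (3; 1)

Sorted signature multiset PRS(X):
{ (2; —) ×2,  (2; 1) ×2,  (2; 1,1) ×4,  (2; 1,2),  (2; 2,2),  (3; 1) ×2 }


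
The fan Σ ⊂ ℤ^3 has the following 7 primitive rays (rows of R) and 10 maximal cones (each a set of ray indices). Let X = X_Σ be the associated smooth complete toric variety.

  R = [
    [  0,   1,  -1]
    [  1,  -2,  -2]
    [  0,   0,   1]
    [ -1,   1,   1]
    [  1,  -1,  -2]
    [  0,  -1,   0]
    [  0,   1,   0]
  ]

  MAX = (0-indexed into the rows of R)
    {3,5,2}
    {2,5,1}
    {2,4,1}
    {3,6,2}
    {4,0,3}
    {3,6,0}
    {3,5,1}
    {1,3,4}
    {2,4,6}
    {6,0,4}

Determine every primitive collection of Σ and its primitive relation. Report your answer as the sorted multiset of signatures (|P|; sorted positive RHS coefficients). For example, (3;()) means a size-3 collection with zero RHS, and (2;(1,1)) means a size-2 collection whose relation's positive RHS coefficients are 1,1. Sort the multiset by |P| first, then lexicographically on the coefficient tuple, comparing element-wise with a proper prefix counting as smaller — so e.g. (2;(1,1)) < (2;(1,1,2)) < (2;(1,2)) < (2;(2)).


The 9 primitive collections of Σ (r=7, n=3):

  • {5,6}:  v_{5} + v_{6} = 0 — sig = (2;())
  • {0,2}:  v_{0} + v_{2} = v_{6} — sig = (2;(1))
  • {1,6}:  v_{1} + v_{6} = v_{4} — sig = (2;(1))
  • {4,5}:  v_{4} + v_{5} = v_{1} — sig = (2;(1))
  • {0,5}:  v_{0} + v_{5} = v_{3} + v_{4} — sig = (2;(1,1))
  • {0,1}:  v_{0} + v_{1} = v_{3} + 2·v_{4} — sig = (2;(1,2))
  • {2,3,4}:  v_{2} + v_{3} + v_{4} = 0 — sig = (3;())
  • {1,2,3}:  v_{1} + v_{2} + v_{3} = v_{5} — sig = (3;(1))
  • {3,4,6}:  v_{3} + v_{4} + v_{6} = v_{0} — sig = (3;(1))

Hence PRS(X_Σ) =
{ (2;()),  (2;(1)) ×3,  (2;(1,1)),  (2;(1,2)),  (3;()),  (3;(1)) ×2 }


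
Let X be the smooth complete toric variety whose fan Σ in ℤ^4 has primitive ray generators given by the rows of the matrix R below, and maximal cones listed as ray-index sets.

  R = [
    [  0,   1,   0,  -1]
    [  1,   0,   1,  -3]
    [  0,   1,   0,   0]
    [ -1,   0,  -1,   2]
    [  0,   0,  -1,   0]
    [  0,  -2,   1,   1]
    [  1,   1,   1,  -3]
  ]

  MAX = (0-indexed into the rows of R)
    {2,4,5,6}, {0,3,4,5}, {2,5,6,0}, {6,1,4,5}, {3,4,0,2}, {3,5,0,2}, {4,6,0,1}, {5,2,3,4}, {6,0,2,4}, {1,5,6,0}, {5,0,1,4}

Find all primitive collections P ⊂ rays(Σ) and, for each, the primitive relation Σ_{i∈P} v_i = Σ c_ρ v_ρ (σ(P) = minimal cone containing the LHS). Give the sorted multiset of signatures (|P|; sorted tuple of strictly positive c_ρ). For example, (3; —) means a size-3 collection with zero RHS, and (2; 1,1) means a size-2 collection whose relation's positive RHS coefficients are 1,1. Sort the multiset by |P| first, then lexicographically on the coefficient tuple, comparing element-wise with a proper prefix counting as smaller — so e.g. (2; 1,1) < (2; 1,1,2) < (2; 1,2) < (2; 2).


Minimal non-faces — 5 found among 7 rays, 11 max cones:

  • {1,2}:  v_{1} + v_{2} = v_{6}  ⇒ sig = (2; 1)
  • {3,6}:  v_{3} + v_{6} = v_{0}  ⇒ sig = (2; 1)
  • {1,3}:  v_{1} + v_{3} = 2·v_{0} + v_{4} + v_{5}  ⇒ sig = (2; 1,1,2)
  • {0,2,4,5}:  v_{0} + v_{2} + v_{4} + v_{5} = 0  ⇒ sig = (4; —)
  • {0,4,5,6}:  v_{0} + v_{4} + v_{5} + v_{6} = v_{1}  ⇒ sig = (4; 1)

Signatures (|P|; sorted positive RHS coefficients), sorted:
    |P|=2: 3 collections, coeffs (1), (1), (1,1,2)
    |P|=4: 2 collections, coeffs (), (1)


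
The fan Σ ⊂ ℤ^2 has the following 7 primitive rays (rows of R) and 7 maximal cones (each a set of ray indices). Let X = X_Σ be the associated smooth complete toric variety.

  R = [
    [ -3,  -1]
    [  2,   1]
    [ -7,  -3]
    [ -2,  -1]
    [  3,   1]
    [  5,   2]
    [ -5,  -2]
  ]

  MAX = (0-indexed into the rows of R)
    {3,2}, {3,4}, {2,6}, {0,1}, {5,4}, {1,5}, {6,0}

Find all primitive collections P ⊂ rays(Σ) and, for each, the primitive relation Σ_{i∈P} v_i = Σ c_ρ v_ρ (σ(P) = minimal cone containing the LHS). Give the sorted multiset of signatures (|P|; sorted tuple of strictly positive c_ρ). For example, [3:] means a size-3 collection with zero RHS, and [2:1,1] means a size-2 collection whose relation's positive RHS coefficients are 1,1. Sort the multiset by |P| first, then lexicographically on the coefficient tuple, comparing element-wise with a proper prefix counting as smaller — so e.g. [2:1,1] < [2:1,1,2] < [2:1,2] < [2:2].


Primitive collections (14):

  • {0,4}:  v_{0} + v_{4} = 0 ; sig = [2:]
  • {1,3}:  v_{1} + v_{3} = 0 ; sig = [2:]
  • {5,6}:  v_{5} + v_{6} = 0 ; sig = [2:]
  • {0,3}:  v_{0} + v_{3} = v_{6} ; sig = [2:1]
  • {0,5}:  v_{0} + v_{5} = v_{1} ; sig = [2:1]
  • {1,2}:  v_{1} + v_{2} = v_{6} ; sig = [2:1]
  • {1,4}:  v_{1} + v_{4} = v_{5} ; sig = [2:1]
  • {1,6}:  v_{1} + v_{6} = v_{0} ; sig = [2:1]
  • {2,5}:  v_{2} + v_{5} = v_{3} ; sig = [2:1]
  • {3,5}:  v_{3} + v_{5} = v_{4} ; sig = [2:1]
  • {3,6}:  v_{3} + v_{6} = v_{2} ; sig = [2:1]
  • {4,6}:  v_{4} + v_{6} = v_{3} ; sig = [2:1]
  • {0,2}:  v_{0} + v_{2} = 2·v_{6} ; sig = [2:2]
  • {2,4}:  v_{2} + v_{4} = 2·v_{3} ; sig = [2:2]

so the primitive-relation signature multiset is
{ [2:] ×3,  [2:1] ×9,  [2:2] ×2 }


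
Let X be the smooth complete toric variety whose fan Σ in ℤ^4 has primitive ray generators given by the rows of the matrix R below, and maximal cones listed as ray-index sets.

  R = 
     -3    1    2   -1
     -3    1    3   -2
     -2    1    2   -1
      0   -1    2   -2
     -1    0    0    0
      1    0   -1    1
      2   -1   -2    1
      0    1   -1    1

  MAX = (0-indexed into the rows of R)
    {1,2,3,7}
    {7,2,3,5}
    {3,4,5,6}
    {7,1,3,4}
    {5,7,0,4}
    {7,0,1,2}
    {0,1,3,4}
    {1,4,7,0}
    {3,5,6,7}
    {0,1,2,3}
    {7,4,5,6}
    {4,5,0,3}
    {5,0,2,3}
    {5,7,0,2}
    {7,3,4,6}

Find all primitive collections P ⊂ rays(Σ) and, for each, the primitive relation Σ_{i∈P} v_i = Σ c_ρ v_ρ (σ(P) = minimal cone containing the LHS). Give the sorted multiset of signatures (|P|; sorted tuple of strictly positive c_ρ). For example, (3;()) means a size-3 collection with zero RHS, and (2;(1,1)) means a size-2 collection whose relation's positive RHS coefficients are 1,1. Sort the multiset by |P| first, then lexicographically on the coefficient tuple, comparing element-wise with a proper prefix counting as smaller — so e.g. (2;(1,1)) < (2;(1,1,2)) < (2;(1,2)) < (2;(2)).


Primitive collections (7):

  • {2,6}:  v_{2} + v_{6} = 0  so sig = (2;())
  • {0,6}:  v_{0} + v_{6} = v_{4}  so sig = (2;(1))
  • {1,5}:  v_{1} + v_{5} = v_{2}  so sig = (2;(1))
  • {2,4}:  v_{2} + v_{4} = v_{0}  so sig = (2;(1))
  • {1,6}:  v_{1} + v_{6} = v_{3} + v_{4} + v_{7}  so sig = (2;(1,1,1))
  • {0,3,7}:  v_{0} + v_{3} + v_{7} = v_{1}  so sig = (3;(1))
  • {3,4,5,7}:  v_{3} + v_{4} + v_{5} + v_{7} = 0  so sig = (4;())

so the primitive-relation signature multiset is
    (2;())
    (2;(1))
    (2;(1))
    (2;(1))
    (2;(1,1,1))
    (3;(1))
    (4;())


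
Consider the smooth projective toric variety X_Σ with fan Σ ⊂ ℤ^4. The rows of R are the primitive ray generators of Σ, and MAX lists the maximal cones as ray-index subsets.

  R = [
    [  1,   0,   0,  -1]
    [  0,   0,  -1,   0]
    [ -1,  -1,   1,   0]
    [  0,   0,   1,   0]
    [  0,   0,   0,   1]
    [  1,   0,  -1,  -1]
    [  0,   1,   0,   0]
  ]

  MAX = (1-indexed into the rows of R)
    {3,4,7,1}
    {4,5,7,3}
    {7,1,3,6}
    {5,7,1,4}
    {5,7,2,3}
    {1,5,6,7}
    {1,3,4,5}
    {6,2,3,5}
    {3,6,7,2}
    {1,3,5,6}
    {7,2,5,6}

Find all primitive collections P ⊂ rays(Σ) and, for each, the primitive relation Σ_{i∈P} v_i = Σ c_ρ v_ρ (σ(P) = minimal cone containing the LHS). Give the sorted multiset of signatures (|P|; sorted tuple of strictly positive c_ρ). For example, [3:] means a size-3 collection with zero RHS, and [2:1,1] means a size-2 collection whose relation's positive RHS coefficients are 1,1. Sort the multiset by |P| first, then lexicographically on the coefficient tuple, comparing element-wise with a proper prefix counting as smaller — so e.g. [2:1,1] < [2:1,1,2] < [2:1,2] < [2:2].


Primitive collections (5):

  {2,4}:  v_{2} + v_{4} = 0  ⇒ sig = [2:]
  {1,2}:  v_{1} + v_{2} = v_{6}  ⇒ sig = [2:1]
  {4,6}:  v_{4} + v_{6} = v_{1}  ⇒ sig = [2:1]
  {3,5,6,7}:  v_{3} + v_{5} + v_{6} + v_{7} = 0  ⇒ sig = [4:]
  {1,3,5,7}:  v_{1} + v_{3} + v_{5} + v_{7} = v_{4}  ⇒ sig = [4:1]

Sorted signature multiset PRS(X):
    |P|=2: 3 collections, coeffs (), (1), (1)
    |P|=4: 2 collections, coeffs (), (1)


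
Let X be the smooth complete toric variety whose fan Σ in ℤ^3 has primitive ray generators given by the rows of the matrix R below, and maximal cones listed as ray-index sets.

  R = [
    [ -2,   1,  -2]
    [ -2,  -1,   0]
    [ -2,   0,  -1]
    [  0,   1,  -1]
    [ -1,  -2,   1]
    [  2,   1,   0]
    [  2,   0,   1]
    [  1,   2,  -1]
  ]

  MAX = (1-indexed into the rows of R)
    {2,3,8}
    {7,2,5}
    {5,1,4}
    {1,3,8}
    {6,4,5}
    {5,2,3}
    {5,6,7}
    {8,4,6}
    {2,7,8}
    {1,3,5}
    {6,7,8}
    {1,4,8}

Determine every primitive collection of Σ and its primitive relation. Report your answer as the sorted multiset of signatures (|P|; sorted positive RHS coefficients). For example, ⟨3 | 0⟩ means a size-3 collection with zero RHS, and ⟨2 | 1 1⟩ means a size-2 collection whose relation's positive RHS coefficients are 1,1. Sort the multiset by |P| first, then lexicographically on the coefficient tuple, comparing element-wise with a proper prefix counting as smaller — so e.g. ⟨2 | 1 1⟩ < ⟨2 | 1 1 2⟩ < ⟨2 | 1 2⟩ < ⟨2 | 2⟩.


Σ has 10 primitive collections:

  {2,6}:  v_{2} + v_{6} = 0 — sig = ⟨2 | 0⟩
  {3,7}:  v_{3} + v_{7} = 0 — sig = ⟨2 | 0⟩
  {5,8}:  v_{5} + v_{8} = 0 — sig = ⟨2 | 0⟩
  {1,7}:  v_{1} + v_{7} = v_{4} — sig = ⟨2 | 1⟩
  {2,4}:  v_{2} + v_{4} = v_{3} — sig = ⟨2 | 1⟩
  {3,4}:  v_{3} + v_{4} = v_{1} — sig = ⟨2 | 1⟩
  {3,6}:  v_{3} + v_{6} = v_{4} — sig = ⟨2 | 1⟩
  {4,7}:  v_{4} + v_{7} = v_{6} — sig = ⟨2 | 1⟩
  {1,2}:  v_{1} + v_{2} = 2·v_{3} — sig = ⟨2 | 2⟩
  {1,6}:  v_{1} + v_{6} = 2·v_{4} — sig = ⟨2 | 2⟩

Signatures (|P|; sorted positive RHS coefficients), sorted:
    |P|=2: 10 collections, coeffs (), (), (), (1), (1), (1), (1), (1), (2), (2)


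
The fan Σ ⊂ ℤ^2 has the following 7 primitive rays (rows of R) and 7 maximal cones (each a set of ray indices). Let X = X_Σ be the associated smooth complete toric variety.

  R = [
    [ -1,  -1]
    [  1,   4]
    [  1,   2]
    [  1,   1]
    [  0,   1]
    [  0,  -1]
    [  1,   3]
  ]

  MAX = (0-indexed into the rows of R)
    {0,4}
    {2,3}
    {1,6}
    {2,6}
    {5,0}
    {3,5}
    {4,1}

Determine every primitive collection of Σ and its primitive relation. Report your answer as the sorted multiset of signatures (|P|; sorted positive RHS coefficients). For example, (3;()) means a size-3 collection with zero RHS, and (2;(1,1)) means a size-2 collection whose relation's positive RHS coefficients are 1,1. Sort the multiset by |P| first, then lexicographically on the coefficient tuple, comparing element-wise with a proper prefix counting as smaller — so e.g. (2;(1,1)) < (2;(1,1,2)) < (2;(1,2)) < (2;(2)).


Minimal non-faces — 14 found among 7 rays, 7 max cones:

  P = {0,3}:  v_{0} + v_{3} = 0 ; sig = (2;())
  P = {4,5}:  v_{4} + v_{5} = 0 ; sig = (2;())
  P = {0,2}:  v_{0} + v_{2} = v_{4} ; sig = (2;(1))
  P = {1,5}:  v_{1} + v_{5} = v_{6} ; sig = (2;(1))
  P = {2,4}:  v_{2} + v_{4} = v_{6} ; sig = (2;(1))
  P = {2,5}:  v_{2} + v_{5} = v_{3} ; sig = (2;(1))
  P = {3,4}:  v_{3} + v_{4} = v_{2} ; sig = (2;(1))
  P = {4,6}:  v_{4} + v_{6} = v_{1} ; sig = (2;(1))
  P = {5,6}:  v_{5} + v_{6} = v_{2} ; sig = (2;(1))
  P = {1,3}:  v_{1} + v_{3} = v_{2} + v_{6} ; sig = (2;(1,1))
  P = {0,6}:  v_{0} + v_{6} = 2·v_{4} ; sig = (2;(2))
  P = {1,2}:  v_{1} + v_{2} = 2·v_{6} ; sig = (2;(2))
  P = {3,6}:  v_{3} + v_{6} = 2·v_{2} ; sig = (2;(2))
  P = {0,1}:  v_{0} + v_{1} = 3·v_{4} ; sig = (2;(3))

Signatures (|P|; sorted positive RHS coefficients), sorted:
{ (2;()) ×2,  (2;(1)) ×7,  (2;(1,1)),  (2;(2)) ×3,  (2;(3)) }


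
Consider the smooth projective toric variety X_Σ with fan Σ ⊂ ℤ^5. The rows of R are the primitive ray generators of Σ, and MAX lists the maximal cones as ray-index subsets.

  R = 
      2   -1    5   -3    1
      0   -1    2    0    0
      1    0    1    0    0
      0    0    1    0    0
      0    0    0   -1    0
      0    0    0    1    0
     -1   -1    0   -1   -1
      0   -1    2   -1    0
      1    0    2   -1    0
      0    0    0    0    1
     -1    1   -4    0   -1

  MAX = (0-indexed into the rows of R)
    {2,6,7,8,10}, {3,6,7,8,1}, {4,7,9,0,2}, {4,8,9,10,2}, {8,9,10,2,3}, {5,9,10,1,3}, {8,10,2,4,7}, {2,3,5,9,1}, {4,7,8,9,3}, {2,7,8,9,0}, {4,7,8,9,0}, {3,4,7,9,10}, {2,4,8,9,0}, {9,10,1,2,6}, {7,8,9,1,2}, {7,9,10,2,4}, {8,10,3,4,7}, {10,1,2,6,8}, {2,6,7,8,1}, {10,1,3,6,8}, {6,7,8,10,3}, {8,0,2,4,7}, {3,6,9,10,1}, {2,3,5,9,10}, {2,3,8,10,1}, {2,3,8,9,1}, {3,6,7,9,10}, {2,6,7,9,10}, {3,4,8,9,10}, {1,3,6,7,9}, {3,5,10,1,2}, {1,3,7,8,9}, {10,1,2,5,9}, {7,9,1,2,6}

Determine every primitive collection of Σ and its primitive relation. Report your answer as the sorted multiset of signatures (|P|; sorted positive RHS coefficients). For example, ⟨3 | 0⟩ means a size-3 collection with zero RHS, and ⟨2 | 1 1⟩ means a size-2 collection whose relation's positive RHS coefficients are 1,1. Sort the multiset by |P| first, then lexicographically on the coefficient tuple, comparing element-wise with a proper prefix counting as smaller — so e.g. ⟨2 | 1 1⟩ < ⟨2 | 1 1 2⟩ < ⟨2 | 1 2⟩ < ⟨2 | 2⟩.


20 collections generate NE(X_Σ); each relation:

  {4,5}:  v_{4} + v_{5} = 0  so sig = ⟨2 | 0⟩
  {1,4}:  v_{1} + v_{4} = v_{7}  so sig = ⟨2 | 1⟩
  {5,7}:  v_{5} + v_{7} = v_{1}  so sig = ⟨2 | 1⟩
  {5,8}:  v_{5} + v_{8} = v_{2} + v_{3}  so sig = ⟨2 | 1 1⟩
  {0,5}:  v_{0} + v_{5} = v_{2} + v_{7} + v_{8} + v_{9}  so sig = ⟨2 | 1 1 1 1⟩
  {0,1}:  v_{0} + v_{1} = v_{2} + 2·v_{7} + v_{8} + v_{9}  so sig = ⟨2 | 1 1 1 2⟩
  {0,3}:  v_{0} + v_{3} = v_{7} + 2·v_{8} + v_{9}  so sig = ⟨2 | 1 1 2⟩
  {4,6}:  v_{4} + v_{6} = 2·v_{7} + v_{10}  so sig = ⟨2 | 1 2⟩
  {5,6}:  v_{5} + v_{6} = 2·v_{1} + v_{10}  so sig = ⟨2 | 1 2⟩
  {0,6}:  v_{0} + v_{6} = v_{2} + 2·v_{4} + 2·v_{7}  so sig = ⟨2 | 1 2 2⟩
  {0,10}:  v_{0} + v_{10} = v_{2} + 3·v_{4}  so sig = ⟨2 | 1 3⟩
  {1,7,10}:  v_{1} + v_{7} + v_{10} = v_{6}  so sig = ⟨3 | 1⟩
  {2,3,4}:  v_{2} + v_{3} + v_{4} = v_{8}  so sig = ⟨3 | 1⟩
  {2,3,7}:  v_{2} + v_{3} + v_{7} = v_{1} + v_{8}  so sig = ⟨3 | 1 1⟩
  {6,8,9}:  v_{6} + v_{8} + v_{9} = v_{4} + v_{7}  so sig = ⟨3 | 1 1⟩
  {2,3,6}:  v_{2} + v_{3} + v_{6} = 2·v_{1} + v_{8} + v_{10}  so sig = ⟨3 | 1 1 2⟩
  {1,8,9,10}:  v_{1} + v_{8} + v_{9} + v_{10} = v_{4}  so sig = ⟨4 | 1⟩
  {7,8,9,10}:  v_{7} + v_{8} + v_{9} + v_{10} = 2·v_{4}  so sig = ⟨4 | 2⟩
  {1,2,3,9,10}:  v_{1} + v_{2} + v_{3} + v_{9} + v_{10} = 0  so sig = ⟨5 | 0⟩
  {2,4,7,8,9}:  v_{2} + v_{4} + v_{7} + v_{8} + v_{9} = v_{0}  so sig = ⟨5 | 1⟩

Hence PRS(X_Σ) =
[⟨2 | 0⟩, ⟨2 | 1⟩, ⟨2 | 1⟩, ⟨2 | 1 1⟩, ⟨2 | 1 1 1 1⟩, ⟨2 | 1 1 1 2⟩, ⟨2 | 1 1 2⟩, ⟨2 | 1 2⟩, ⟨2 | 1 2⟩, ⟨2 | 1 2 2⟩, ⟨2 | 1 3⟩, ⟨3 | 1⟩, ⟨3 | 1⟩, ⟨3 | 1 1⟩, ⟨3 | 1 1⟩, ⟨3 | 1 1 2⟩, ⟨4 | 1⟩, ⟨4 | 2⟩, ⟨5 | 0⟩, ⟨5 | 1⟩]


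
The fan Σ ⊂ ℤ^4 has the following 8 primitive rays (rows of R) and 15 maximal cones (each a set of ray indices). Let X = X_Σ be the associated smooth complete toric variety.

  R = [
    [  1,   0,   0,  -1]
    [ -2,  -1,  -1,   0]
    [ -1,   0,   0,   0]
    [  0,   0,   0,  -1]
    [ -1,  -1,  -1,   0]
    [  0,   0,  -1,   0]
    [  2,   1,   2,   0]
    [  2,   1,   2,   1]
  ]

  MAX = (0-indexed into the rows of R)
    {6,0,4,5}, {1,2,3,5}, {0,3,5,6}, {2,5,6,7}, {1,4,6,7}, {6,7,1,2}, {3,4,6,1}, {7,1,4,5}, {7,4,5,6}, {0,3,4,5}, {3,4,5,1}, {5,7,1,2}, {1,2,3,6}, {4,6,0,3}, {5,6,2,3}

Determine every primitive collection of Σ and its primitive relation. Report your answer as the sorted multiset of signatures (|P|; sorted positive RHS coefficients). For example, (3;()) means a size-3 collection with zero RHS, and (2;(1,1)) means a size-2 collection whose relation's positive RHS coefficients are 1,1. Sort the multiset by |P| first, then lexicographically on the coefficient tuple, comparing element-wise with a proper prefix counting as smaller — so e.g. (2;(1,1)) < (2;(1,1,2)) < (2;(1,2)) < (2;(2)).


Δ(Σ) — 8 vertices, 7 min non-faces:

  • {0,2}:  v_{0} + v_{2} = v_{3}  ⇒ sig = (2;(1))
  • {2,4}:  v_{2} + v_{4} = v_{1}  ⇒ sig = (2;(1))
  • {3,7}:  v_{3} + v_{7} = v_{6}  ⇒ sig = (2;(1))
  • {0,1}:  v_{0} + v_{1} = v_{3} + v_{4}  ⇒ sig = (2;(1,1))
  • {0,7}:  v_{0} + v_{7} = v_{4} + v_{5} + 2·v_{6}  ⇒ sig = (2;(1,1,2))
  • {1,5,6}:  v_{1} + v_{5} + v_{6} = 0  ⇒ sig = (3;())
  • {3,4,5,6}:  v_{3} + v_{4} + v_{5} + v_{6} = v_{0}  ⇒ sig = (4;(1))

so the primitive-relation signature multiset is
    (2;(1))
    (2;(1))
    (2;(1))
    (2;(1,1))
    (2;(1,1,2))
    (3;())
    (4;(1))


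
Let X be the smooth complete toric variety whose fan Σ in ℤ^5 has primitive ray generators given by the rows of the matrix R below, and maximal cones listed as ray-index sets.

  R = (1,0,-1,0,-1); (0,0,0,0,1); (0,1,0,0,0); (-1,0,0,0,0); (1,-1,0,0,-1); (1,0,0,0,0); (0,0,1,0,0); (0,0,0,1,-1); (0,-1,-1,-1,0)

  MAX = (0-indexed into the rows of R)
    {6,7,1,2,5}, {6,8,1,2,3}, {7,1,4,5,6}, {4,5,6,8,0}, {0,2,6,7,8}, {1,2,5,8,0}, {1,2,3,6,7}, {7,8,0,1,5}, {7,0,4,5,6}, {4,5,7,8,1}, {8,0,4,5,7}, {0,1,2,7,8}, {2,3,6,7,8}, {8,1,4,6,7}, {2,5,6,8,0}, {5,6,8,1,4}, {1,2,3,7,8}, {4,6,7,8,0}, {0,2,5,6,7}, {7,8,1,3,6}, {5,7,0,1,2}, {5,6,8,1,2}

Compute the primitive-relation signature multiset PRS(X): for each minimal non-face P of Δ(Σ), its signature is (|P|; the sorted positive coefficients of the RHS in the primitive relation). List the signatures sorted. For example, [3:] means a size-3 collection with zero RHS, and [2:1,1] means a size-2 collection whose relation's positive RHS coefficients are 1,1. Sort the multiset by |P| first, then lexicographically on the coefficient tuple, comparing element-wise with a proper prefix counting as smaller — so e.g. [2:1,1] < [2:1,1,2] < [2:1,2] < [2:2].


Minimal non-faces — 9 found among 9 rays, 22 max cones:

  {3,5}:  v_{3} + v_{5} = 0 — sig = [2:]
  {2,4}:  v_{2} + v_{4} = v_{0} + v_{6} — sig = [2:1,1]
  {0,3}:  v_{0} + v_{3} = v_{2} + v_{7} + v_{8} — sig = [2:1,1,1]
  {3,4}:  v_{3} + v_{4} = v_{6} + v_{7} + v_{8} — sig = [2:1,1,1]
  {0,1,6}:  v_{0} + v_{1} + v_{6} = v_{5} — sig = [3:1]
  {0,1,4}:  v_{0} + v_{1} + v_{4} = 2·v_{5} + v_{7} + v_{8} — sig = [3:1,1,2]
  {2,5,7,8}:  v_{2} + v_{5} + v_{7} + v_{8} = v_{0} — sig = [4:1]
  {5,6,7,8}:  v_{5} + v_{6} + v_{7} + v_{8} = v_{4} — sig = [4:1]
  {1,2,6,7,8}:  v_{1} + v_{2} + v_{6} + v_{7} + v_{8} = 0 — sig = [5:]

Sorted signature multiset PRS(X):
[[2:], [2:1,1], [2:1,1,1], [2:1,1,1], [3:1], [3:1,1,2], [4:1], [4:1], [5:]]


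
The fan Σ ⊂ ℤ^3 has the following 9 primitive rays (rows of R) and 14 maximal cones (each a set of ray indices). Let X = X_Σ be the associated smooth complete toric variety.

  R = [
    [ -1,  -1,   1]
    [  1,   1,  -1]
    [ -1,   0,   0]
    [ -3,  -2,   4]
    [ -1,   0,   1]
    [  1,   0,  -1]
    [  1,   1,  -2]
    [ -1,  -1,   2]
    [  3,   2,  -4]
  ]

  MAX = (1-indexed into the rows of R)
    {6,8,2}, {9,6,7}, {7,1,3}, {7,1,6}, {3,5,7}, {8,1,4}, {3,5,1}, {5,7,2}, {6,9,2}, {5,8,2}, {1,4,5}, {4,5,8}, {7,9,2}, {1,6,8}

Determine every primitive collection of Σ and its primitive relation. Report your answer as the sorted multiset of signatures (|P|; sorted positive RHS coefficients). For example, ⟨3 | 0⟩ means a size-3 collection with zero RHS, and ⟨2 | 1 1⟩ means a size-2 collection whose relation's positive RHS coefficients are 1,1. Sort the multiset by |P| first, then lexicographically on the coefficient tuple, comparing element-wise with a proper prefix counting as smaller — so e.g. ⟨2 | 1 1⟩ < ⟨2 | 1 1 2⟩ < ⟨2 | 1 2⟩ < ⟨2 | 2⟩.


The 18 primitive collections of Σ (r=9, n=3):

  P={1,2}:  v_{1} + v_{2} = 0  ⟹  sig = ⟨2 | 0⟩
  P={4,9}:  v_{4} + v_{9} = 0  ⟹  sig = ⟨2 | 0⟩
  P={5,6}:  v_{5} + v_{6} = 0  ⟹  sig = ⟨2 | 0⟩
  P={7,8}:  v_{7} + v_{8} = 0  ⟹  sig = ⟨2 | 0⟩
  P={1,9}:  v_{1} + v_{9} = v_{6} + v_{7}  ⟹  sig = ⟨2 | 1 1⟩
  P={2,3}:  v_{2} + v_{3} = v_{5} + v_{7}  ⟹  sig = ⟨2 | 1 1⟩
  P={2,4}:  v_{2} + v_{4} = v_{5} + v_{8}  ⟹  sig = ⟨2 | 1 1⟩
  P={3,6}:  v_{3} + v_{6} = v_{1} + v_{7}  ⟹  sig = ⟨2 | 1 1⟩
  P={3,8}:  v_{3} + v_{8} = v_{1} + v_{5}  ⟹  sig = ⟨2 | 1 1⟩
  P={4,6}:  v_{4} + v_{6} = v_{1} + v_{8}  ⟹  sig = ⟨2 | 1 1⟩
  P={4,7}:  v_{4} + v_{7} = v_{1} + v_{5}  ⟹  sig = ⟨2 | 1 1⟩
  P={5,9}:  v_{5} + v_{9} = v_{2} + v_{7}  ⟹  sig = ⟨2 | 1 1⟩
  P={8,9}:  v_{8} + v_{9} = v_{2} + v_{6}  ⟹  sig = ⟨2 | 1 1⟩
  P={3,9}:  v_{3} + v_{9} = 2·v_{7}  ⟹  sig = ⟨2 | 2⟩
  P={3,4}:  v_{3} + v_{4} = 2·v_{1} + 2·v_{5}  ⟹  sig = ⟨2 | 2 2⟩
  P={1,5,7}:  v_{1} + v_{5} + v_{7} = v_{3}  ⟹  sig = ⟨3 | 1⟩
  P={1,5,8}:  v_{1} + v_{5} + v_{8} = v_{4}  ⟹  sig = ⟨3 | 1⟩
  P={2,6,7}:  v_{2} + v_{6} + v_{7} = v_{9}  ⟹  sig = ⟨3 | 1⟩

Hence PRS(X_Σ) =
    ⟨2 | 0⟩
    ⟨2 | 0⟩
    ⟨2 | 0⟩
    ⟨2 | 0⟩
    ⟨2 | 1 1⟩
    ⟨2 | 1 1⟩
    ⟨2 | 1 1⟩
    ⟨2 | 1 1⟩
    ⟨2 | 1 1⟩
    ⟨2 | 1 1⟩
    ⟨2 | 1 1⟩
    ⟨2 | 1 1⟩
    ⟨2 | 1 1⟩
    ⟨2 | 2⟩
    ⟨2 | 2 2⟩
    ⟨3 | 1⟩
    ⟨3 | 1⟩
    ⟨3 | 1⟩


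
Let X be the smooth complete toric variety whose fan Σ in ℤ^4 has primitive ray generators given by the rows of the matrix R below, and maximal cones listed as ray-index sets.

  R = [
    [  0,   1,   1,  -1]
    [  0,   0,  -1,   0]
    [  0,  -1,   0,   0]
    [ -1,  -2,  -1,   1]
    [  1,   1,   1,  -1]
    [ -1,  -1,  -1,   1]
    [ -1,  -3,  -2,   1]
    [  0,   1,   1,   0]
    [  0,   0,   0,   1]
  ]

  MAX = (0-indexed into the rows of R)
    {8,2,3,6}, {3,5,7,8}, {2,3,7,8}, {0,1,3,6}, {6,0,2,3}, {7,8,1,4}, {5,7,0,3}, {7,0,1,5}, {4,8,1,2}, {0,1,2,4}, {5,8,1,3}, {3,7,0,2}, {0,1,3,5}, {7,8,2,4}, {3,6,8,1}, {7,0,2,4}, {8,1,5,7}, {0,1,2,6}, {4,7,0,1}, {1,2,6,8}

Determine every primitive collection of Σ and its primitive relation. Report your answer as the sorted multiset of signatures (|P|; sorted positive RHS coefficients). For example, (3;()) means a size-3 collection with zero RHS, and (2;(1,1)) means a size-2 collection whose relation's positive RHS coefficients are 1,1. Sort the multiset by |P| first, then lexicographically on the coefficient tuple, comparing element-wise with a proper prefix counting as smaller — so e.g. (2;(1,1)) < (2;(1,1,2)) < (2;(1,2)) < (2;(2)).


The 10 primitive collections of Σ (r=9, n=4):

  {4,5}:  v_{4} + v_{5} = 0  →  sig = (2;())
  {0,8}:  v_{0} + v_{8} = v_{7}  →  sig = (2;(1))
  {2,5}:  v_{2} + v_{5} = v_{3}  →  sig = (2;(1))
  {3,4}:  v_{3} + v_{4} = v_{2}  →  sig = (2;(1))
  {6,7}:  v_{6} + v_{7} = v_{3}  →  sig = (2;(1))
  {4,6}:  v_{4} + v_{6} = v_{1} + 2·v_{2}  →  sig = (2;(1,2))
  {5,6}:  v_{5} + v_{6} = v_{1} + 2·v_{3}  →  sig = (2;(1,2))
  {1,2,7}:  v_{1} + v_{2} + v_{7} = 0  →  sig = (3;())
  {1,2,3}:  v_{1} + v_{2} + v_{3} = v_{6}  →  sig = (3;(1))
  {1,3,7}:  v_{1} + v_{3} + v_{7} = v_{5}  →  sig = (3;(1))

Hence PRS(X_Σ) =
[(2;()), (2;(1)), (2;(1)), (2;(1)), (2;(1)), (2;(1,2)), (2;(1,2)), (3;()), (3;(1)), (3;(1))]


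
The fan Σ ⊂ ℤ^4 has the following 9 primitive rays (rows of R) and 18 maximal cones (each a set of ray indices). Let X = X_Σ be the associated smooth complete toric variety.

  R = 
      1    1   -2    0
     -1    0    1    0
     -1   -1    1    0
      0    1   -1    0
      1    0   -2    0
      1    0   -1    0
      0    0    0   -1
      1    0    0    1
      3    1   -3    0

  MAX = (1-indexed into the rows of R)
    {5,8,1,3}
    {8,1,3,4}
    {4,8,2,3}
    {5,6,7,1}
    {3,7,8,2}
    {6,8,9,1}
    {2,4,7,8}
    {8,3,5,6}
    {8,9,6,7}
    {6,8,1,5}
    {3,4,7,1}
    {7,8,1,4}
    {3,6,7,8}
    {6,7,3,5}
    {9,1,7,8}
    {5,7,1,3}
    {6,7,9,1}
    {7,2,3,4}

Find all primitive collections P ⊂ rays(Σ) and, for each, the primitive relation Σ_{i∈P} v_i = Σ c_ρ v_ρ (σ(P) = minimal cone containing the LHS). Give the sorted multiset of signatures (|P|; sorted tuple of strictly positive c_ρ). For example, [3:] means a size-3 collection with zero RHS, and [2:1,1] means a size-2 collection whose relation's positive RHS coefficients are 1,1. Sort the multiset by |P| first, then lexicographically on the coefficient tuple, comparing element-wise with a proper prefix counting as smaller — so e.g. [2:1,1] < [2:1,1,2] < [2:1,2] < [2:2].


|primitive collections| = 14. Relations:

  {2,6}:  v_{2} + v_{6} = 0  ⇒ sig = [2:]
  {1,2}:  v_{1} + v_{2} = v_{4}  ⇒ sig = [2:1]
  {4,6}:  v_{4} + v_{6} = v_{1}  ⇒ sig = [2:1]
  {2,5}:  v_{2} + v_{5} = v_{1} + v_{3}  ⇒ sig = [2:1,1]
  {2,9}:  v_{2} + v_{9} = v_{1} + v_{7} + v_{8}  ⇒ sig = [2:1,1,1]
  {4,9}:  v_{4} + v_{9} = 2·v_{1} + v_{7} + v_{8}  ⇒ sig = [2:1,1,2]
  {4,5}:  v_{4} + v_{5} = 2·v_{1} + v_{3}  ⇒ sig = [2:1,2]
  {5,9}:  v_{5} + v_{9} = v_{1} + 3·v_{6}  ⇒ sig = [2:1,3]
  {3,9}:  v_{3} + v_{9} = 2·v_{6}  ⇒ sig = [2:2]
  {1,3,6}:  v_{1} + v_{3} + v_{6} = v_{5}  ⇒ sig = [3:1]
  {5,7,8}:  v_{5} + v_{7} + v_{8} = 2·v_{6}  ⇒ sig = [3:2]
  {3,4,7,8}:  v_{3} + v_{4} + v_{7} + v_{8} = 0  ⇒ sig = [4:]
  {1,3,7,8}:  v_{1} + v_{3} + v_{7} + v_{8} = v_{6}  ⇒ sig = [4:1]
  {1,6,7,8}:  v_{1} + v_{6} + v_{7} + v_{8} = v_{9}  ⇒ sig = [4:1]

so the primitive-relation signature multiset is
    |P|=2: 9 collections, coeffs (), (1), (1), (1,1), (1,1,1), (1,1,2), (1,2), (1,3), (2)
    |P|=3: 2 collections, coeffs (1), (2)
    |P|=4: 3 collections, coeffs (), (1), (1)


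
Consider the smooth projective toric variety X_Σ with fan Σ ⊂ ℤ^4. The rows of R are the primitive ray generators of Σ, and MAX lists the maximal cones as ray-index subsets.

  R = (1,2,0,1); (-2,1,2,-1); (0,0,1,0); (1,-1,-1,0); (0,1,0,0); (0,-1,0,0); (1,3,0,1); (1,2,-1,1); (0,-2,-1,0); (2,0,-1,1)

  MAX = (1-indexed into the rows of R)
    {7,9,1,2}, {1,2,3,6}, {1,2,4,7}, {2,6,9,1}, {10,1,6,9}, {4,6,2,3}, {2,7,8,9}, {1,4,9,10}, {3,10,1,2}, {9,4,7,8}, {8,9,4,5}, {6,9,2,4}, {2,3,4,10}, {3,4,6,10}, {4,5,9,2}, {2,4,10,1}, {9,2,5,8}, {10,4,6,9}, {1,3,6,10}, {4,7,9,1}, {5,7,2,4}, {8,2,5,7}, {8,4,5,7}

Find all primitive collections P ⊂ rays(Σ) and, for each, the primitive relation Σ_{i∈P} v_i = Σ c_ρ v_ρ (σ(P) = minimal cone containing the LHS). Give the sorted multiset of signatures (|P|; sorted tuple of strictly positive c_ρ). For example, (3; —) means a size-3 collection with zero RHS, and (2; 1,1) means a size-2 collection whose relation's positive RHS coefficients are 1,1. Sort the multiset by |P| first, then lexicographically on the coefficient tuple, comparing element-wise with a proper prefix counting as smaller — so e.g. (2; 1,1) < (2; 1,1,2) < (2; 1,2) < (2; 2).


Primitive collections (20):

  P = {5,6}:  v_{5} + v_{6} = 0  ⟹  sig = (2; —)
  P = {1,5}:  v_{1} + v_{5} = v_{7}  ⟹  sig = (2; 1)
  P = {3,8}:  v_{3} + v_{8} = v_{1}  ⟹  sig = (2; 1)
  P = {6,7}:  v_{6} + v_{7} = v_{1}  ⟹  sig = (2; 1)
  P = {3,5}:  v_{3} + v_{5} = v_{2} + v_{10}  ⟹  sig = (2; 1,1)
  P = {5,10}:  v_{5} + v_{10} = v_{1} + v_{4}  ⟹  sig = (2; 1,1)
  P = {6,8}:  v_{6} + v_{8} = v_{7} + v_{9}  ⟹  sig = (2; 1,1)
  P = {3,7}:  v_{3} + v_{7} = v_{1} + v_{2} + v_{10}  ⟹  sig = (2; 1,1,1)
  P = {8,10}:  v_{8} + v_{10} = v_{1} + v_{4} + v_{7} + v_{9}  ⟹  sig = (2; 1,1,1,1)
  P = {1,8}:  v_{1} + v_{8} = 2·v_{7} + v_{9}  ⟹  sig = (2; 1,2)
  P = {7,10}:  v_{7} + v_{10} = 2·v_{1} + v_{4}  ⟹  sig = (2; 1,2)
  P = {3,9}:  v_{3} + v_{9} = 2·v_{6}  ⟹  sig = (2; 2)
  P = {1,4,6}:  v_{1} + v_{4} + v_{6} = v_{10}  ⟹  sig = (3; 1)
  P = {2,6,10}:  v_{2} + v_{6} + v_{10} = v_{3}  ⟹  sig = (3; 1)
  P = {2,9,10}:  v_{2} + v_{9} + v_{10} = v_{6}  ⟹  sig = (3; 1)
  P = {5,7,9}:  v_{5} + v_{7} + v_{9} = v_{8}  ⟹  sig = (3; 1)
  P = {1,3,4}:  v_{1} + v_{3} + v_{4} = v_{2} + 2·v_{10}  ⟹  sig = (3; 1,2)
  P = {2,4,8}:  v_{2} + v_{4} + v_{8} = 2·v_{5}  ⟹  sig = (3; 2)
  P = {1,2,4,9}:  v_{1} + v_{2} + v_{4} + v_{9} = 0  ⟹  sig = (4; —)
  P = {2,4,7,9}:  v_{2} + v_{4} + v_{7} + v_{9} = v_{5}  ⟹  sig = (4; 1)

Signatures (|P|; sorted positive RHS coefficients), sorted:
[(2; —), (2; 1), (2; 1), (2; 1), (2; 1,1), (2; 1,1), (2; 1,1), (2; 1,1,1), (2; 1,1,1,1), (2; 1,2), (2; 1,2), (2; 2), (3; 1), (3; 1), (3; 1), (3; 1), (3; 1,2), (3; 2), (4; —), (4; 1)]
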